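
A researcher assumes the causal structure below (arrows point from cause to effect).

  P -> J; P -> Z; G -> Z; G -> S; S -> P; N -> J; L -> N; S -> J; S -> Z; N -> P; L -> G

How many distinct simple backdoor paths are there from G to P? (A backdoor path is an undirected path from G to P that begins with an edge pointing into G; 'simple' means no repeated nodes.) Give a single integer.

A backdoor path from G to P is any simple undirected path whose first edge points into G (i.e. leaves G via a parent).
Parents of G: {L}.
Enumerating:
  P1: G <- L -> N -> P
  P2: G <- L -> N -> J <- S -> P
  P3: G <- L -> N -> J <- S -> Z <- P
  P4: G <- L -> N -> J <- P
That exhausts the simple backdoor paths. Count: 4.

4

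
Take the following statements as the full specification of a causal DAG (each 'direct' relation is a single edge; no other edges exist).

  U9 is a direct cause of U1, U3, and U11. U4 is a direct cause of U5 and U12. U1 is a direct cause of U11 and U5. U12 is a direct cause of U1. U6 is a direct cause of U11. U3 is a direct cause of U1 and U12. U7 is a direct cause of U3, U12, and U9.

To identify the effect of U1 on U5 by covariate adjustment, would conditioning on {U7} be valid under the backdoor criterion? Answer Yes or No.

Backdoor paths from U1 to U5 (paths whose first edge points into U1):
  P1: U1 <- U9 <- U7 -> U3 -> U12 <- U4 -> U5
  P2: U1 <- U9 <- U7 -> U12 <- U4 -> U5
  P3: U1 <- U9 -> U3 <- U7 -> U12 <- U4 -> U5
  P4: U1 <- U9 -> U3 -> U12 <- U4 -> U5
  P5: U1 <- U3 <- U7 -> U12 <- U4 -> U5
  P6: U1 <- U3 <- U9 <- U7 -> U12 <- U4 -> U5
  P7: U1 <- U3 -> U12 <- U4 -> U5
  P8: U1 <- U12 <- U4 -> U5
Condition 1 (no descendant of U1 in the set): holds — descendants of U1 are {U11, U5}; none are in {U7}.
Condition 2 (every backdoor path blocked by {U7}):
  P1: blocked at fork node U7 ∈ conditioning set.
  P2: blocked at fork node U7 ∈ conditioning set.
  P3: blocked at collider U3 (neither it nor any descendant is in the conditioning set).
  P4: blocked at collider U12 (neither it nor any descendant is in the conditioning set).
  P5: blocked at fork node U7 ∈ conditioning set.
  P6: blocked at fork node U7 ∈ conditioning set.
  P7: blocked at collider U12 (neither it nor any descendant is in the conditioning set).
  P8: open — no interior node is in the conditioning set.
{U7} does not satisfy the backdoor criterion.

No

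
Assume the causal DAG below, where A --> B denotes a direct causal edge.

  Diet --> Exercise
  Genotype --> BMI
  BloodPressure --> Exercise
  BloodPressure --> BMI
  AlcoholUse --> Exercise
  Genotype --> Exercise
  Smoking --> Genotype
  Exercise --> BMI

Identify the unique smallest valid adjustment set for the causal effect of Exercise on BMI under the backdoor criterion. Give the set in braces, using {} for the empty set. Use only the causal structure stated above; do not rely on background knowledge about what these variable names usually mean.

Variables eligible for adjustment (non-descendants of Exercise, excluding Exercise and BMI): {AlcoholUse, BloodPressure, Diet, Genotype, Smoking}.
Backdoor paths from Exercise to BMI:
  P1: Exercise <- BloodPressure -> BMI
  P2: Exercise <- Genotype -> BMI
The empty set is not sufficient: P1 (Exercise <- BloodPressure -> BMI) has no collider blocking it and no conditioned non-collider, so it is open.
Try {BloodPressure, Genotype}:
  P1: blocked at fork node BloodPressure ∈ conditioning set.
  P2: blocked at fork node Genotype ∈ conditioning set.
{BloodPressure, Genotype} contains no descendant of Exercise and blocks every backdoor path.
Every element of {BloodPressure, Genotype} is needed (dropping BloodPressure leaves P1 open; dropping Genotype leaves P2 open), so no proper subset is valid.
Among all size-2 subsets of the eligible variables, only {BloodPressure, Genotype} blocks every backdoor path, so it is the unique smallest valid adjustment set.

{BloodPressure, Genotype}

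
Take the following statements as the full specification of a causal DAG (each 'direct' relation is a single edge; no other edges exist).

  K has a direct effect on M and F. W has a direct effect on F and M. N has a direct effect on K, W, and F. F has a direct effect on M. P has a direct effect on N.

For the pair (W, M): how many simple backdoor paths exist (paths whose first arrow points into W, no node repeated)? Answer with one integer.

4

A backdoor path from W to M is any simple undirected path whose first edge points into W (i.e. leaves W via a parent).
Parents of W: {N}.
Enumerating:
  P1: W <- N -> K -> F -> M
  P2: W <- N -> K -> M
  P3: W <- N -> F <- K -> M
  P4: W <- N -> F -> M
That exhausts the simple backdoor paths. Count: 4.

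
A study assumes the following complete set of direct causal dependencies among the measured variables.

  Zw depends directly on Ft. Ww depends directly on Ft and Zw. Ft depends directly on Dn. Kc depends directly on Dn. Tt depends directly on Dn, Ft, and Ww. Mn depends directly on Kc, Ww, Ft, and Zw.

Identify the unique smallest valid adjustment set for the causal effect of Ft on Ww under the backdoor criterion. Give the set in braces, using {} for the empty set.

Variables eligible for adjustment (non-descendants of Ft, excluding Ft and Ww): {Dn, Kc}.
Backdoor paths from Ft to Ww:
  P1: Ft <- Dn -> Kc -> Mn <- Zw -> Ww
  P2: Ft <- Dn -> Kc -> Mn <- Ww
  P3: Ft <- Dn -> Tt <- Ww
Each backdoor path contains an unconditioned collider, so every path is already blocked with the empty conditioning set:
  P1: blocked at collider Mn (neither it nor any descendant is in the conditioning set).
  P2: blocked at collider Mn (neither it nor any descendant is in the conditioning set).
  P3: blocked at collider Tt (neither it nor any descendant is in the conditioning set).
The empty set is therefore the unique smallest valid set.

{}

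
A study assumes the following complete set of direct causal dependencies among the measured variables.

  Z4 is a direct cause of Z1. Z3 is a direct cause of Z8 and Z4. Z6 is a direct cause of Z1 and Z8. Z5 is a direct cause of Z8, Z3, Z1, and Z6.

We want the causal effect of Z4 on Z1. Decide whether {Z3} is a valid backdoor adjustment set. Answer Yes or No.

Yes

Backdoor paths from Z4 to Z1 (paths whose first edge points into Z4):
  P1: Z4 <- Z3 <- Z5 -> Z6 -> Z1
  P2: Z4 <- Z3 <- Z5 -> Z1
  P3: Z4 <- Z3 <- Z5 -> Z8 <- Z6 -> Z1
  P4: Z4 <- Z3 -> Z8 <- Z5 -> Z6 -> Z1
  P5: Z4 <- Z3 -> Z8 <- Z5 -> Z1
  P6: Z4 <- Z3 -> Z8 <- Z6 <- Z5 -> Z1
  P7: Z4 <- Z3 -> Z8 <- Z6 -> Z1
Condition 1 (no descendant of Z4 in the set): holds — descendants of Z4 are {Z1}; none are in {Z3}.
Condition 2 (every backdoor path blocked by {Z3}):
  P1: blocked at chain node Z3 ∈ conditioning set.
  P2: blocked at chain node Z3 ∈ conditioning set.
  P3: blocked at chain node Z3 ∈ conditioning set.
  P4: blocked at fork node Z3 ∈ conditioning set.
  P5: blocked at fork node Z3 ∈ conditioning set.
  P6: blocked at fork node Z3 ∈ conditioning set.
  P7: blocked at fork node Z3 ∈ conditioning set.
{Z3} satisfies the backdoor criterion.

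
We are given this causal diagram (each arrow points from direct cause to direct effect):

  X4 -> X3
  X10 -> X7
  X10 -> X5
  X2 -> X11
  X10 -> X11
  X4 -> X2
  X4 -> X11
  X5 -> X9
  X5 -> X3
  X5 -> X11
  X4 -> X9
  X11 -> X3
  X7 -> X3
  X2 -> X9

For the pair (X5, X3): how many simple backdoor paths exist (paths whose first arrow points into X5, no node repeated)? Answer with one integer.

5

A backdoor path from X5 to X3 is any simple undirected path whose first edge points into X5 (i.e. leaves X5 via a parent).
Parents of X5: {X10}.
Enumerating:
  P1: X5 <- X10 -> X7 -> X3
  P2: X5 <- X10 -> X11 <- X4 -> X3
  P3: X5 <- X10 -> X11 <- X2 <- X4 -> X3
  P4: X5 <- X10 -> X11 <- X2 -> X9 <- X4 -> X3
  P5: X5 <- X10 -> X11 -> X3
That exhausts the simple backdoor paths. Count: 5.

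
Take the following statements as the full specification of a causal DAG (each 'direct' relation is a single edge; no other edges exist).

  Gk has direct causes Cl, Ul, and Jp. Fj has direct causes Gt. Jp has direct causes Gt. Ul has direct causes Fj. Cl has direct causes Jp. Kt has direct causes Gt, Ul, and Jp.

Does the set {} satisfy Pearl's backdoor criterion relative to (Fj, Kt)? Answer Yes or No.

No

Backdoor paths from Fj to Kt (paths whose first edge points into Fj):
  P1: Fj <- Gt -> Jp -> Cl -> Gk <- Ul -> Kt
  P2: Fj <- Gt -> Jp -> Gk <- Ul -> Kt
  P3: Fj <- Gt -> Jp -> Kt
  P4: Fj <- Gt -> Kt
Condition 1 (no descendant of Fj in the set): holds — descendants of Fj are {Gk, Kt, Ul}; none are in {}.
Condition 2 (every backdoor path blocked by {}):
  P1: blocked at collider Gk (neither it nor any descendant is in the conditioning set).
  P2: blocked at collider Gk (neither it nor any descendant is in the conditioning set).
  P3: open — no interior node is in the conditioning set.
  P4: open — no interior node is in the conditioning set.
{} does not satisfy the backdoor criterion.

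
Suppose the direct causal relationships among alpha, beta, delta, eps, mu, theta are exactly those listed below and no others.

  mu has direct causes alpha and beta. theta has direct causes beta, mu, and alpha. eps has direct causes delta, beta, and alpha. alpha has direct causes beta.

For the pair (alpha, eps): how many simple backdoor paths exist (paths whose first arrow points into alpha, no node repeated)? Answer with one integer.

A backdoor path from alpha to eps is any simple undirected path whose first edge points into alpha (i.e. leaves alpha via a parent).
Parents of alpha: {beta}.
Enumerating:
  P1: alpha <- beta -> eps
That exhausts the simple backdoor paths. Count: 1.

1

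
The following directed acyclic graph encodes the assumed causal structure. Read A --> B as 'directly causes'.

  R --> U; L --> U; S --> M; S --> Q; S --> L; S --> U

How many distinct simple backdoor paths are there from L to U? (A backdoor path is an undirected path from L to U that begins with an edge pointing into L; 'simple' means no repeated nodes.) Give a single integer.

1

A backdoor path from L to U is any simple undirected path whose first edge points into L (i.e. leaves L via a parent).
Parents of L: {S}.
Enumerating:
  P1: L <- S -> U
That exhausts the simple backdoor paths. Count: 1.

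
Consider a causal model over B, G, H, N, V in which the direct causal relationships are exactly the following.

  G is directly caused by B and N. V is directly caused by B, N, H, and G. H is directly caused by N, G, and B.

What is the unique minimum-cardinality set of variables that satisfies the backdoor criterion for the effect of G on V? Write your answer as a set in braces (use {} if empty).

Variables eligible for adjustment (non-descendants of G, excluding G and V): {B, N}.
Backdoor paths from G to V:
  P1: G <- N -> H <- B -> V
  P2: G <- N -> H -> V
  P3: G <- N -> V
  P4: G <- B -> H <- N -> V
  P5: G <- B -> H -> V
  P6: G <- B -> V
The empty set is not sufficient: P2 (G <- N -> H -> V) has no collider blocking it and no conditioned non-collider, so it is open.
Try {B, N}:
  P1: blocked at fork node N ∈ conditioning set.
  P2: blocked at fork node N ∈ conditioning set.
  P3: blocked at fork node N ∈ conditioning set.
  P4: blocked at fork node B ∈ conditioning set.
  P5: blocked at fork node B ∈ conditioning set.
  P6: blocked at fork node B ∈ conditioning set.
{B, N} contains no descendant of G and blocks every backdoor path.
Every element of {B, N} is needed (dropping B leaves P5 open; dropping N leaves P2 open), so no proper subset is valid.
Among all size-2 subsets of the eligible variables, only {B, N} blocks every backdoor path, so it is the unique smallest valid adjustment set.

{B, N}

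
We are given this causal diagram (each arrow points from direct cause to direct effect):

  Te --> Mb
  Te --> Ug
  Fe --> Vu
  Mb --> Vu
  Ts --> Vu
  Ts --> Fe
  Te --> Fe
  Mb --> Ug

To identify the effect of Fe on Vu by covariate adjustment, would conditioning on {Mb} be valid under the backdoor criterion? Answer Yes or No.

No

Backdoor paths from Fe to Vu (paths whose first edge points into Fe):
  P1: Fe <- Te -> Mb -> Vu
  P2: Fe <- Te -> Ug <- Mb -> Vu
  P3: Fe <- Ts -> Vu
Condition 1 (no descendant of Fe in the set): holds — descendants of Fe are {Vu}; none are in {Mb}.
Condition 2 (every backdoor path blocked by {Mb}):
  P1: blocked at chain node Mb ∈ conditioning set.
  P2: blocked at collider Ug (neither it nor any descendant is in the conditioning set).
  P3: open — no interior node is in the conditioning set.
{Mb} does not satisfy the backdoor criterion.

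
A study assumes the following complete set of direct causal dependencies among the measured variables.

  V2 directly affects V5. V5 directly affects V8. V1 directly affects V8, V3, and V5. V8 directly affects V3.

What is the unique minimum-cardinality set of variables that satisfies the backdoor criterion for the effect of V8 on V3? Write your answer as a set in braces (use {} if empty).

Variables eligible for adjustment (non-descendants of V8, excluding V8 and V3): {V1, V2, V5}.
Backdoor paths from V8 to V3:
  P1: V8 <- V1 -> V3
  P2: V8 <- V5 <- V1 -> V3
The empty set is not sufficient: P1 (V8 <- V1 -> V3) has no collider blocking it and no conditioned non-collider, so it is open.
Try {V1}:
  P1: blocked at fork node V1 ∈ conditioning set.
  P2: blocked at fork node V1 ∈ conditioning set.
{V1} contains no descendant of V8 and blocks every backdoor path.
No other singleton works — e.g. {V2} leaves P1 open — so {V1} is the unique smallest valid adjustment set.

{V1}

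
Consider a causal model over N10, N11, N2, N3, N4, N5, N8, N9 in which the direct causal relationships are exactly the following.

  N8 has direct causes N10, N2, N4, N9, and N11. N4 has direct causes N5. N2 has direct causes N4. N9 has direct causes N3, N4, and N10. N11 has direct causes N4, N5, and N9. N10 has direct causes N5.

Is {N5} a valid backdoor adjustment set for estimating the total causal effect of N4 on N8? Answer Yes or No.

Backdoor paths from N4 to N8 (paths whose first edge points into N4):
  P1: N4 <- N5 -> N10 -> N9 -> N11 -> N8
  P2: N4 <- N5 -> N10 -> N9 -> N8
  P3: N4 <- N5 -> N10 -> N8
  P4: N4 <- N5 -> N11 <- N9 <- N10 -> N8
  P5: N4 <- N5 -> N11 <- N9 -> N8
  P6: N4 <- N5 -> N11 -> N8
Condition 1 (no descendant of N4 in the set): holds — descendants of N4 are {N11, N2, N8, N9}; none are in {N5}.
Condition 2 (every backdoor path blocked by {N5}):
  P1: blocked at fork node N5 ∈ conditioning set.
  P2: blocked at fork node N5 ∈ conditioning set.
  P3: blocked at fork node N5 ∈ conditioning set.
  P4: blocked at fork node N5 ∈ conditioning set.
  P5: blocked at fork node N5 ∈ conditioning set.
  P6: blocked at fork node N5 ∈ conditioning set.
{N5} satisfies the backdoor criterion.

Yes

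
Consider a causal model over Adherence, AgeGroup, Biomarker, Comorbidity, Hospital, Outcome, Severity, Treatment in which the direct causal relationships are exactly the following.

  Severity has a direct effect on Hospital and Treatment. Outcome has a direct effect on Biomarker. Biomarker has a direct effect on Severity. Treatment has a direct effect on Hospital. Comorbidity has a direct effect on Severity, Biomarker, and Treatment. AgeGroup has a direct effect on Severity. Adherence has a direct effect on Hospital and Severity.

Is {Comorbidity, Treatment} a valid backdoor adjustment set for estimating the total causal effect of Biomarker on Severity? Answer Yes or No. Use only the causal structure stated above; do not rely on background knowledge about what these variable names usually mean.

No

Backdoor paths from Biomarker to Severity (paths whose first edge points into Biomarker):
  P1: Biomarker <- Comorbidity -> Severity
  P2: Biomarker <- Comorbidity -> Treatment <- Severity
  P3: Biomarker <- Comorbidity -> Treatment -> Hospital <- Adherence -> Severity
  P4: Biomarker <- Comorbidity -> Treatment -> Hospital <- Severity
Condition 1 (no descendant of Biomarker in the set): FAILS — Treatment is a descendant of Biomarker.
Condition 2 (every backdoor path blocked by {Comorbidity, Treatment}):
  P1: blocked at fork node Comorbidity ∈ conditioning set.
  P2: blocked at fork node Comorbidity ∈ conditioning set.
  P3: blocked at fork node Comorbidity ∈ conditioning set.
  P4: blocked at fork node Comorbidity ∈ conditioning set.
{Comorbidity, Treatment} does not satisfy the backdoor criterion.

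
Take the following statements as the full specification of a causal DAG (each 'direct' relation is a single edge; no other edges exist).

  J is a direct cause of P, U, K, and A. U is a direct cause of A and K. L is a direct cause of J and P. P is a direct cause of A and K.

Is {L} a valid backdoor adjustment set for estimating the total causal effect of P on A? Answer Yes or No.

No

Backdoor paths from P to A (paths whose first edge points into P):
  P1: P <- L -> J -> U -> A
  P2: P <- L -> J -> K <- U -> A
  P3: P <- L -> J -> A
  P4: P <- J -> U -> A
  P5: P <- J -> K <- U -> A
  P6: P <- J -> A
Condition 1 (no descendant of P in the set): holds — descendants of P are {A, K}; none are in {L}.
Condition 2 (every backdoor path blocked by {L}):
  P1: blocked at fork node L ∈ conditioning set.
  P2: blocked at fork node L ∈ conditioning set.
  P3: blocked at fork node L ∈ conditioning set.
  P4: open — no interior node is in the conditioning set.
  P5: blocked at collider K (neither it nor any descendant is in the conditioning set).
  P6: open — no interior node is in the conditioning set.
{L} does not satisfy the backdoor criterion.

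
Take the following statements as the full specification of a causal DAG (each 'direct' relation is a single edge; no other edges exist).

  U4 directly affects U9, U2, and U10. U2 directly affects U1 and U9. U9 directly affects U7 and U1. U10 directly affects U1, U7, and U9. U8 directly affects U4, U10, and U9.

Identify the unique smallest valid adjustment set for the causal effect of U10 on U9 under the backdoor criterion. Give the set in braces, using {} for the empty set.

{U4, U8}

Variables eligible for adjustment (non-descendants of U10, excluding U10 and U9): {U2, U4, U8}.
Backdoor paths from U10 to U9:
  P1: U10 <- U8 -> U4 -> U2 -> U9
  P2: U10 <- U8 -> U4 -> U2 -> U1 <- U9
  P3: U10 <- U8 -> U4 -> U9
  P4: U10 <- U8 -> U9
  P5: U10 <- U4 <- U8 -> U9
  P6: U10 <- U4 -> U2 -> U9
  P7: U10 <- U4 -> U2 -> U1 <- U9
  P8: U10 <- U4 -> U9
The empty set is not sufficient: P1 (U10 <- U8 -> U4 -> U2 -> U9) has no collider blocking it and no conditioned non-collider, so it is open.
Try {U4, U8}:
  P1: blocked at fork node U8 ∈ conditioning set.
  P2: blocked at fork node U8 ∈ conditioning set.
  P3: blocked at fork node U8 ∈ conditioning set.
  P4: blocked at fork node U8 ∈ conditioning set.
  P5: blocked at chain node U4 ∈ conditioning set.
  P6: blocked at fork node U4 ∈ conditioning set.
  P7: blocked at fork node U4 ∈ conditioning set.
  P8: blocked at fork node U4 ∈ conditioning set.
{U4, U8} contains no descendant of U10 and blocks every backdoor path.
Every element of {U4, U8} is needed (dropping U4 leaves P6 open; dropping U8 leaves P4 open), so no proper subset is valid.
Among all size-2 subsets of the eligible variables, only {U4, U8} blocks every backdoor path, so it is the unique smallest valid adjustment set.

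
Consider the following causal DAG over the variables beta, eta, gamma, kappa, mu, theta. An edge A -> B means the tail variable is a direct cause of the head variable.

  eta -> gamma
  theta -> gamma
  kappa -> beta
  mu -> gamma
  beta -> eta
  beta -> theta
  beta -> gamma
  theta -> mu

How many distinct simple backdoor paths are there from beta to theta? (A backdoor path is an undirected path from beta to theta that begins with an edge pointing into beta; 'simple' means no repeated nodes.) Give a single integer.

0

A backdoor path from beta to theta is any simple undirected path whose first edge points into beta (i.e. leaves beta via a parent).
Parents of beta: {kappa}.
No simple path from any parent of beta reaches theta without revisiting beta, so there are no backdoor paths.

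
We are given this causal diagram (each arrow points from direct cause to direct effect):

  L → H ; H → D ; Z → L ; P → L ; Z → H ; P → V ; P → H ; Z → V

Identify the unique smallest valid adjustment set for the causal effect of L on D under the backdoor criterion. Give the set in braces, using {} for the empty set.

Variables eligible for adjustment (non-descendants of L, excluding L and D): {P, V, Z}.
Backdoor paths from L to D:
  P1: L <- P -> V <- Z -> H -> D
  P2: L <- P -> H -> D
  P3: L <- Z -> V <- P -> H -> D
  P4: L <- Z -> H -> D
The empty set is not sufficient: P2 (L <- P -> H -> D) has no collider blocking it and no conditioned non-collider, so it is open.
Try {P, Z}:
  P1: blocked at fork node P ∈ conditioning set.
  P2: blocked at fork node P ∈ conditioning set.
  P3: blocked at fork node Z ∈ conditioning set.
  P4: blocked at fork node Z ∈ conditioning set.
{P, Z} contains no descendant of L and blocks every backdoor path.
Every element of {P, Z} is needed (dropping P leaves P2 open; dropping Z leaves P4 open), so no proper subset is valid.
Among all size-2 subsets of the eligible variables, only {P, Z} blocks every backdoor path, so it is the unique smallest valid adjustment set.

{P, Z}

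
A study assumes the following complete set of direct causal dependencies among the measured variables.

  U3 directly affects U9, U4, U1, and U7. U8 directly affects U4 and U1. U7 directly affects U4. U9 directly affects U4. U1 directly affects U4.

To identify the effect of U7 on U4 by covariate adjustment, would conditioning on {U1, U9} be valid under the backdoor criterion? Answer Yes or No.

Backdoor paths from U7 to U4 (paths whose first edge points into U7):
  P1: U7 <- U3 -> U9 -> U4
  P2: U7 <- U3 -> U1 <- U8 -> U4
  P3: U7 <- U3 -> U1 -> U4
  P4: U7 <- U3 -> U4
Condition 1 (no descendant of U7 in the set): holds — descendants of U7 are {U4}; none are in {U1, U9}.
Condition 2 (every backdoor path blocked by {U1, U9}):
  P1: blocked at chain node U9 ∈ conditioning set.
  P2: open — collider(s) U1 are conditioned on (or have a conditioned descendant) and no non-collider on the path is in the set.
  P3: blocked at chain node U1 ∈ conditioning set.
  P4: open — no interior node is in the conditioning set.
{U1, U9} does not satisfy the backdoor criterion.

No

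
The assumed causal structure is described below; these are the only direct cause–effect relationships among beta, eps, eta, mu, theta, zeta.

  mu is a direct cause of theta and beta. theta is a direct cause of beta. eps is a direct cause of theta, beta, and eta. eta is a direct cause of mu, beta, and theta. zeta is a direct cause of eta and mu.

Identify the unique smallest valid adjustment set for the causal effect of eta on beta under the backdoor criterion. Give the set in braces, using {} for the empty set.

Variables eligible for adjustment (non-descendants of eta, excluding eta and beta): {eps, zeta}.
Backdoor paths from eta to beta:
  P1: eta <- zeta -> mu -> theta <- eps -> beta
  P2: eta <- zeta -> mu -> theta -> beta
  P3: eta <- zeta -> mu -> beta
  P4: eta <- eps -> theta <- mu -> beta
  P5: eta <- eps -> theta -> beta
  P6: eta <- eps -> beta
The empty set is not sufficient: P2 (eta <- zeta -> mu -> theta -> beta) has no collider blocking it and no conditioned non-collider, so it is open.
Try {eps, zeta}:
  P1: blocked at fork node zeta ∈ conditioning set.
  P2: blocked at fork node zeta ∈ conditioning set.
  P3: blocked at fork node zeta ∈ conditioning set.
  P4: blocked at fork node eps ∈ conditioning set.
  P5: blocked at fork node eps ∈ conditioning set.
  P6: blocked at fork node eps ∈ conditioning set.
{eps, zeta} contains no descendant of eta and blocks every backdoor path.
Every element of {eps, zeta} is needed (dropping eps leaves P5 open; dropping zeta leaves P2 open), so no proper subset is valid.
Among all size-2 subsets of the eligible variables, only {eps, zeta} blocks every backdoor path, so it is the unique smallest valid adjustment set.

{eps, zeta}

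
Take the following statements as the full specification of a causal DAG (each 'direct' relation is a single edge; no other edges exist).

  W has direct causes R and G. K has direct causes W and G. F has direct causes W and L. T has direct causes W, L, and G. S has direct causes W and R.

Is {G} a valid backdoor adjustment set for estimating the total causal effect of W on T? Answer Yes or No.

Backdoor paths from W to T (paths whose first edge points into W):
  P1: W <- G -> T
Condition 1 (no descendant of W in the set): holds — descendants of W are {F, K, S, T}; none are in {G}.
Condition 2 (every backdoor path blocked by {G}):
  P1: blocked at fork node G ∈ conditioning set.
{G} satisfies the backdoor criterion.

Yes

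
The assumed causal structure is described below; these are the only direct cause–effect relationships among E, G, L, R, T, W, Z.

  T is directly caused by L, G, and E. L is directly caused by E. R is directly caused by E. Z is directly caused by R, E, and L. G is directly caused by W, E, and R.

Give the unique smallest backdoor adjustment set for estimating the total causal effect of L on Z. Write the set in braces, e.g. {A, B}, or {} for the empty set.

{E}

Variables eligible for adjustment (non-descendants of L, excluding L and Z): {E, G, R, W}.
Backdoor paths from L to Z:
  P1: L <- E -> R -> Z
  P2: L <- E -> Z
  P3: L <- E -> G <- R -> Z
  P4: L <- E -> T <- G <- R -> Z
The empty set is not sufficient: P1 (L <- E -> R -> Z) has no collider blocking it and no conditioned non-collider, so it is open.
Try {E}:
  P1: blocked at fork node E ∈ conditioning set.
  P2: blocked at fork node E ∈ conditioning set.
  P3: blocked at fork node E ∈ conditioning set.
  P4: blocked at fork node E ∈ conditioning set.
{E} contains no descendant of L and blocks every backdoor path.
No other singleton works — e.g. {W} leaves P1 open — so {E} is the unique smallest valid adjustment set.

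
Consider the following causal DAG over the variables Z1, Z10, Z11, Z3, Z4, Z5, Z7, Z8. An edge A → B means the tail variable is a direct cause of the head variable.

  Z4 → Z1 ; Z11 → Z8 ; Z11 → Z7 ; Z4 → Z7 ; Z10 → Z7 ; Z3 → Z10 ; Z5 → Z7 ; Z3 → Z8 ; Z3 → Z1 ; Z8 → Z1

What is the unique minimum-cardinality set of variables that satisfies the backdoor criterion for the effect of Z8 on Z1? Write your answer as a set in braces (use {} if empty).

{Z3}

Variables eligible for adjustment (non-descendants of Z8, excluding Z8 and Z1): {Z10, Z11, Z3, Z4, Z5, Z7}.
Backdoor paths from Z8 to Z1:
  P1: Z8 <- Z3 -> Z10 -> Z7 <- Z4 -> Z1
  P2: Z8 <- Z3 -> Z1
  P3: Z8 <- Z11 -> Z7 <- Z4 -> Z1
  P4: Z8 <- Z11 -> Z7 <- Z10 <- Z3 -> Z1
The empty set is not sufficient: P2 (Z8 <- Z3 -> Z1) has no collider blocking it and no conditioned non-collider, so it is open.
Try {Z3}:
  P1: blocked at fork node Z3 ∈ conditioning set.
  P2: blocked at fork node Z3 ∈ conditioning set.
  P3: blocked at collider Z7 (neither it nor any descendant is in the conditioning set).
  P4: blocked at collider Z7 (neither it nor any descendant is in the conditioning set).
{Z3} contains no descendant of Z8 and blocks every backdoor path.
No other singleton works — e.g. {Z11} leaves P2 open — so {Z3} is the unique smallest valid adjustment set.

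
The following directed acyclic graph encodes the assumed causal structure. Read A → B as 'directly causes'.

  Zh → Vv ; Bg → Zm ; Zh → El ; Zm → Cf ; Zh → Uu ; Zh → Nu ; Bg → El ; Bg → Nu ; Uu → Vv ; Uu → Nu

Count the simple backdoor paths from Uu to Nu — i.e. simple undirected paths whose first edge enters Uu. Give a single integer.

A backdoor path from Uu to Nu is any simple undirected path whose first edge points into Uu (i.e. leaves Uu via a parent).
Parents of Uu: {Zh}.
Enumerating:
  P1: Uu <- Zh -> El <- Bg -> Nu
  P2: Uu <- Zh -> Nu
That exhausts the simple backdoor paths. Count: 2.

2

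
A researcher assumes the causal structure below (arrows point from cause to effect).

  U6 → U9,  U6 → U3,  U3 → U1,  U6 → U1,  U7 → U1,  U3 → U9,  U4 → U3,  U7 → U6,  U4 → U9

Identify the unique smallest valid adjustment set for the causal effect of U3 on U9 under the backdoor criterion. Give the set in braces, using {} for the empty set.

{U4, U6}

Variables eligible for adjustment (non-descendants of U3, excluding U3 and U9): {U4, U6, U7}.
Backdoor paths from U3 to U9:
  P1: U3 <- U6 -> U9
  P2: U3 <- U4 -> U9
The empty set is not sufficient: P1 (U3 <- U6 -> U9) has no collider blocking it and no conditioned non-collider, so it is open.
Try {U4, U6}:
  P1: blocked at fork node U6 ∈ conditioning set.
  P2: blocked at fork node U4 ∈ conditioning set.
{U4, U6} contains no descendant of U3 and blocks every backdoor path.
Every element of {U4, U6} is needed (dropping U4 leaves P2 open; dropping U6 leaves P1 open), so no proper subset is valid.
Among all size-2 subsets of the eligible variables, only {U4, U6} blocks every backdoor path, so it is the unique smallest valid adjustment set.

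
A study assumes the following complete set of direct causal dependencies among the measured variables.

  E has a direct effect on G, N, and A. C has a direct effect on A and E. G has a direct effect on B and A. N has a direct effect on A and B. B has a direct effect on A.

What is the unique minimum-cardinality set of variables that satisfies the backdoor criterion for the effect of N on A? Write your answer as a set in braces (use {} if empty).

{E}

Variables eligible for adjustment (non-descendants of N, excluding N and A): {C, E, G}.
Backdoor paths from N to A:
  P1: N <- E <- C -> A
  P2: N <- E -> G -> B -> A
  P3: N <- E -> G -> A
  P4: N <- E -> A
The empty set is not sufficient: P1 (N <- E <- C -> A) has no collider blocking it and no conditioned non-collider, so it is open.
Try {E}:
  P1: blocked at chain node E ∈ conditioning set.
  P2: blocked at fork node E ∈ conditioning set.
  P3: blocked at fork node E ∈ conditioning set.
  P4: blocked at fork node E ∈ conditioning set.
{E} contains no descendant of N and blocks every backdoor path.
No other singleton works — e.g. {C} leaves P2 open — so {E} is the unique smallest valid adjustment set.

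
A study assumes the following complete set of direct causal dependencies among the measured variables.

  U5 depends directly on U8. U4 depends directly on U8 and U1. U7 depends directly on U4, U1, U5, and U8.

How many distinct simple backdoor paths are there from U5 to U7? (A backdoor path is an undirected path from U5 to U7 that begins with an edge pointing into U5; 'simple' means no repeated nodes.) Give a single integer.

3

A backdoor path from U5 to U7 is any simple undirected path whose first edge points into U5 (i.e. leaves U5 via a parent).
Parents of U5: {U8}.
Enumerating:
  P1: U5 <- U8 -> U4 <- U1 -> U7
  P2: U5 <- U8 -> U4 -> U7
  P3: U5 <- U8 -> U7
That exhausts the simple backdoor paths. Count: 3.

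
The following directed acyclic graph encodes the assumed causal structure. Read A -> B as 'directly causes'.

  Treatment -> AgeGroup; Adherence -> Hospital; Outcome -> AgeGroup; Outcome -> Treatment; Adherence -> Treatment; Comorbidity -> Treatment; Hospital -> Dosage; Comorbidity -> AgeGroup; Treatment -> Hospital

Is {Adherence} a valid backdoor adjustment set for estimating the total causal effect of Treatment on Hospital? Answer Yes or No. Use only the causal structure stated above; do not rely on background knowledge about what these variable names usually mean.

Backdoor paths from Treatment to Hospital (paths whose first edge points into Treatment):
  P1: Treatment <- Adherence -> Hospital
Condition 1 (no descendant of Treatment in the set): holds — descendants of Treatment are {AgeGroup, Dosage, Hospital}; none are in {Adherence}.
Condition 2 (every backdoor path blocked by {Adherence}):
  P1: blocked at fork node Adherence ∈ conditioning set.
{Adherence} satisfies the backdoor criterion.

Yes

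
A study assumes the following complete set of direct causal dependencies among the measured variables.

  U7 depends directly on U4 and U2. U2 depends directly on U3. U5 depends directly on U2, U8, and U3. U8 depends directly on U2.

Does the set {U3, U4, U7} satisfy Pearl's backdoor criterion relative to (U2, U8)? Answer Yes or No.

No

Backdoor paths from U2 to U8 (paths whose first edge points into U2):
  P1: U2 <- U3 -> U5 <- U8
Condition 1 (no descendant of U2 in the set): FAILS — U7 is a descendant of U2.
Condition 2 (every backdoor path blocked by {U3, U4, U7}):
  P1: blocked at fork node U3 ∈ conditioning set.
{U3, U4, U7} does not satisfy the backdoor criterion.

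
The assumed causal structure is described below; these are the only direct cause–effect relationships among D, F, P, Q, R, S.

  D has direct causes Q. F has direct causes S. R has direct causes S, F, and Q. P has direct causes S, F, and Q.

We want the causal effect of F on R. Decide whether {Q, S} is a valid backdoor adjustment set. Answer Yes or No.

Yes

Backdoor paths from F to R (paths whose first edge points into F):
  P1: F <- S -> R
  P2: F <- S -> P <- Q -> R
Condition 1 (no descendant of F in the set): holds — descendants of F are {P, R}; none are in {Q, S}.
Condition 2 (every backdoor path blocked by {Q, S}):
  P1: blocked at fork node S ∈ conditioning set.
  P2: blocked at fork node S ∈ conditioning set.
{Q, S} satisfies the backdoor criterion.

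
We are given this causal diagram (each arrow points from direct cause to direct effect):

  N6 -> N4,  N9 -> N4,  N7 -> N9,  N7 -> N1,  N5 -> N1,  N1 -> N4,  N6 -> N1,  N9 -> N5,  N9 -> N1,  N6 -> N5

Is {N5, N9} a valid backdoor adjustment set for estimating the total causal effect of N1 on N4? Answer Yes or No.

No

Backdoor paths from N1 to N4 (paths whose first edge points into N1):
  P1: N1 <- N7 -> N9 -> N5 <- N6 -> N4
  P2: N1 <- N7 -> N9 -> N4
  P3: N1 <- N6 -> N5 <- N9 -> N4
  P4: N1 <- N6 -> N4
  P5: N1 <- N9 -> N5 <- N6 -> N4
  P6: N1 <- N9 -> N4
  P7: N1 <- N5 <- N6 -> N4
  P8: N1 <- N5 <- N9 -> N4
Condition 1 (no descendant of N1 in the set): holds — descendants of N1 are {N4}; none are in {N5, N9}.
Condition 2 (every backdoor path blocked by {N5, N9}):
  P1: blocked at chain node N9 ∈ conditioning set.
  P2: blocked at chain node N9 ∈ conditioning set.
  P3: blocked at fork node N9 ∈ conditioning set.
  P4: open — no interior node is in the conditioning set.
  P5: blocked at fork node N9 ∈ conditioning set.
  P6: blocked at fork node N9 ∈ conditioning set.
  P7: blocked at chain node N5 ∈ conditioning set.
  P8: blocked at chain node N5 ∈ conditioning set.
{N5, N9} does not satisfy the backdoor criterion.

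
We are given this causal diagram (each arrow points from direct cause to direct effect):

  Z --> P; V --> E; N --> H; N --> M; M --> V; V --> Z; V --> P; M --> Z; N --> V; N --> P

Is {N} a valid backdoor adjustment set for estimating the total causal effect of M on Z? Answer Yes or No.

Backdoor paths from M to Z (paths whose first edge points into M):
  P1: M <- N -> V -> Z
  P2: M <- N -> V -> P <- Z
  P3: M <- N -> P <- V -> Z
  P4: M <- N -> P <- Z
Condition 1 (no descendant of M in the set): holds — descendants of M are {E, P, V, Z}; none are in {N}.
Condition 2 (every backdoor path blocked by {N}):
  P1: blocked at fork node N ∈ conditioning set.
  P2: blocked at fork node N ∈ conditioning set.
  P3: blocked at fork node N ∈ conditioning set.
  P4: blocked at fork node N ∈ conditioning set.
{N} satisfies the backdoor criterion.

Yes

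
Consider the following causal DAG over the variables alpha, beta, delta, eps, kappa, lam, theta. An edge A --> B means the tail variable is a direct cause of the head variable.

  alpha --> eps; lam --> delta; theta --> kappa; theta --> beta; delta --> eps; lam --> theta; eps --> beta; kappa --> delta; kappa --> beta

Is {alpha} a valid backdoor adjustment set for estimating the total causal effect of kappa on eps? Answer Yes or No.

No

Backdoor paths from kappa to eps (paths whose first edge points into kappa):
  P1: kappa <- theta <- lam -> delta -> eps
  P2: kappa <- theta -> beta <- eps
Condition 1 (no descendant of kappa in the set): holds — descendants of kappa are {beta, delta, eps}; none are in {alpha}.
Condition 2 (every backdoor path blocked by {alpha}):
  P1: open — no interior node is in the conditioning set.
  P2: blocked at collider beta (neither it nor any descendant is in the conditioning set).
{alpha} does not satisfy the backdoor criterion.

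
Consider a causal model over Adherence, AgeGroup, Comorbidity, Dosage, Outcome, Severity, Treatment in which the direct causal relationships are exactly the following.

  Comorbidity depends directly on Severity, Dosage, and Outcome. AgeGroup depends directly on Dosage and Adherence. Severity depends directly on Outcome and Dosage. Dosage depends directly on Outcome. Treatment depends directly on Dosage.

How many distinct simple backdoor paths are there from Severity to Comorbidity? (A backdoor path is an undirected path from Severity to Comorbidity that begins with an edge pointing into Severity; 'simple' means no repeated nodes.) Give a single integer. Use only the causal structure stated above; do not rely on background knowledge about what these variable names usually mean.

A backdoor path from Severity to Comorbidity is any simple undirected path whose first edge points into Severity (i.e. leaves Severity via a parent).
Parents of Severity: {Dosage, Outcome}.
Enumerating:
  P1: Severity <- Outcome -> Dosage -> Comorbidity
  P2: Severity <- Outcome -> Comorbidity
  P3: Severity <- Dosage <- Outcome -> Comorbidity
  P4: Severity <- Dosage -> Comorbidity
That exhausts the simple backdoor paths. Count: 4.

4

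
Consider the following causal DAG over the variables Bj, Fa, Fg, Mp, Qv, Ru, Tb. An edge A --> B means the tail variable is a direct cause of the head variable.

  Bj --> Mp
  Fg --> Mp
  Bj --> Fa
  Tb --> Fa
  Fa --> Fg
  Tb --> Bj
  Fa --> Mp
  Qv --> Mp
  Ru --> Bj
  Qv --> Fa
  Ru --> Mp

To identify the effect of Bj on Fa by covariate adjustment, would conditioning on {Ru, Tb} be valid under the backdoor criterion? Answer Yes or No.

Yes

Backdoor paths from Bj to Fa (paths whose first edge points into Bj):
  P1: Bj <- Ru -> Mp <- Qv -> Fa
  P2: Bj <- Ru -> Mp <- Fa
  P3: Bj <- Ru -> Mp <- Fg <- Fa
  P4: Bj <- Tb -> Fa
Condition 1 (no descendant of Bj in the set): holds — descendants of Bj are {Fa, Fg, Mp}; none are in {Ru, Tb}.
Condition 2 (every backdoor path blocked by {Ru, Tb}):
  P1: blocked at fork node Ru ∈ conditioning set.
  P2: blocked at fork node Ru ∈ conditioning set.
  P3: blocked at fork node Ru ∈ conditioning set.
  P4: blocked at fork node Tb ∈ conditioning set.
{Ru, Tb} satisfies the backdoor criterion.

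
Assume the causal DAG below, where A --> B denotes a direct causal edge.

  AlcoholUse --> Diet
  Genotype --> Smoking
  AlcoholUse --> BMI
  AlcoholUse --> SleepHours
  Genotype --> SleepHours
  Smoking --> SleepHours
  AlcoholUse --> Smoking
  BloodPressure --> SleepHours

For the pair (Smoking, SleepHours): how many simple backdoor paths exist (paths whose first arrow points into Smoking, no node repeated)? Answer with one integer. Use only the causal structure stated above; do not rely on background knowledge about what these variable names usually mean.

A backdoor path from Smoking to SleepHours is any simple undirected path whose first edge points into Smoking (i.e. leaves Smoking via a parent).
Parents of Smoking: {AlcoholUse, Genotype}.
Enumerating:
  P1: Smoking <- AlcoholUse -> SleepHours
  P2: Smoking <- Genotype -> SleepHours
That exhausts the simple backdoor paths. Count: 2.

2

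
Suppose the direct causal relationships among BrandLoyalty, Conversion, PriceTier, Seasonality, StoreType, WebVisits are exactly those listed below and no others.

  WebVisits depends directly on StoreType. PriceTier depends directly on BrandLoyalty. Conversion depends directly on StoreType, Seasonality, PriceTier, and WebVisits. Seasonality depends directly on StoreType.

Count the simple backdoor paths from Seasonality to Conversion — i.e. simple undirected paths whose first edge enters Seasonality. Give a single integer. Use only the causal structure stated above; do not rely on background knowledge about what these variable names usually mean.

2

A backdoor path from Seasonality to Conversion is any simple undirected path whose first edge points into Seasonality (i.e. leaves Seasonality via a parent).
Parents of Seasonality: {StoreType}.
Enumerating:
  P1: Seasonality <- StoreType -> WebVisits -> Conversion
  P2: Seasonality <- StoreType -> Conversion
That exhausts the simple backdoor paths. Count: 2.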